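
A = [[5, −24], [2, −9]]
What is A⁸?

tr A = −4 and det A = 3, so the characteristic polynomial is λ² − (−4)λ + (3) with roots −3 and −1.
Eigenvectors give P = [[3, 4], [1, 1]] with P⁻¹ = [[−1, 4], [1, −3]], and A = P·diag(−3, −1)·P⁻¹.
Then A⁸ = P·diag(6561, 1)·P⁻¹ = [[19683, 4], [6561, 1]] · [[−1, 4], [1, −3]] = [[−19679, 78720], [−6560, 26241]].

[[−19679, 78720], [−6560, 26241]]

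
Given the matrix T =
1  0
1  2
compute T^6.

tr T = 3 and det T = 2, so the characteristic polynomial is λ² − (3)λ + (2) with roots 1 and 2.
Eigenvectors give P = [[−1, 0], [1, 1]] with P⁻¹ = [[−1, 0], [1, 1]], and T = P·diag(1, 2)·P⁻¹.
Then T^6 = P·diag(1, 64)·P⁻¹ = [[−1, 0], [1, 64]] · [[−1, 0], [1, 1]] = [[1, 0], [63, 64]].

[[1, 0], [63, 64]]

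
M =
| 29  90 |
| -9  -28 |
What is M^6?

[[631, 1890], [-189, -566]]

tr M = 1 and det M = -2, so the characteristic polynomial is λ² − (1)λ + (-2) with roots -1 and 2.
Eigenvectors give P = [[3, 10], [-1, -3]] with P⁻¹ = [[-3, -10], [1, 3]], and M = P·diag(-1, 2)·P⁻¹.
Then M^6 = P·diag(1, 64)·P⁻¹ = [[3, 640], [-1, -192]] · [[-3, -10], [1, 3]] = [[631, 1890], [-189, -566]].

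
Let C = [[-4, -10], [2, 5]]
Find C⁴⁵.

C² = C (a projection; rank 1, trace 1), so C⁴⁵ = C.

[[-4, -10], [2, 5]]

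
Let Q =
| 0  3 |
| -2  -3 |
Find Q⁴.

[[-18, 27], [-18, -45]]

Q² = [[-6, -9], [6, 3]]
Q³ = [[18, 9], [-6, 9]]
Q⁴ = [[-18, 27], [-18, -45]]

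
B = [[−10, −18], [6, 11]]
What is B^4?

[[−44, −90], [30, 61]]

tr B = 1 and det B = −2, so the characteristic polynomial is λ² − (1)λ + (−2) with roots −1 and 2.
Eigenvectors give P = [[−2, −3], [1, 2]] with P⁻¹ = [[−2, −3], [1, 2]], and B = P·diag(−1, 2)·P⁻¹.
Then B^4 = P·diag(1, 16)·P⁻¹ = [[−2, −48], [1, 32]] · [[−2, −3], [1, 2]] = [[−44, −90], [30, 61]].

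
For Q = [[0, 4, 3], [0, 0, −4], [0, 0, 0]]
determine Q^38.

[[0, 0, 0], [0, 0, 0], [0, 0, 0]]

Q is strictly triangular, hence nilpotent: Q^3 = 0, so Q^38 = 0.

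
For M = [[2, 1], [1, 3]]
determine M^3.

M^2 = [[5, 5], [5, 10]]
M^3 = [[15, 20], [20, 35]]

[[15, 20], [20, 35]]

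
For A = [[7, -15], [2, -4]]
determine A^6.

[[379, -945], [126, -314]]

tr A = 3 and det A = 2, so the characteristic polynomial is λ² − (3)λ + (2) with roots 1 and 2.
Eigenvectors give P = [[-5, -3], [-2, -1]] with P⁻¹ = [[1, -3], [-2, 5]], and A = P·diag(1, 2)·P⁻¹.
Then A^6 = P·diag(1, 64)·P⁻¹ = [[-5, -192], [-2, -64]] · [[1, -3], [-2, 5]] = [[379, -945], [126, -314]].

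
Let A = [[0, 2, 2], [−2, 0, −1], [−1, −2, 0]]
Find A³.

[[10, −8, −8], [8, 10, 4], [4, 8, 10]]

A² = [[−6, −4, −2], [1, −2, −4], [4, −2, 0]]
A³ = [[10, −8, −8], [8, 10, 4], [4, 8, 10]]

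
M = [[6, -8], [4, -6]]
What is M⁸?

[[256, 0], [0, 256]]

tr M = 0 and det M = -4, so the characteristic polynomial is λ² − (0)λ + (-4) with roots 2 and -2.
Eigenvectors give P = [[2, -1], [1, -1]] with P⁻¹ = [[1, -1], [1, -2]], and M = P·diag(2, -2)·P⁻¹.
Then M⁸ = P·diag(256, 256)·P⁻¹ = [[512, -256], [256, -256]] · [[1, -1], [1, -2]] = [[256, 0], [0, 256]].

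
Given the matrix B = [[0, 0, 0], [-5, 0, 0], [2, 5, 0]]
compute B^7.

B is strictly triangular, hence nilpotent: B^3 = 0, so B^7 = 0.

[[0, 0, 0], [0, 0, 0], [0, 0, 0]]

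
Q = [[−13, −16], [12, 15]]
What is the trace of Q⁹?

19682

tr Q = 2 and det Q = −3, so the characteristic polynomial is λ² − (2)λ + (−3) with roots −1 and 3.
Eigenvectors give P = [[−4, −1], [3, 1]] with P⁻¹ = [[−1, −1], [3, 4]], and Q = P·diag(−1, 3)·P⁻¹.
Then Q⁹ = P·diag(−1, 19683)·P⁻¹ = [[4, −19683], [−3, 19683]] · [[−1, −1], [3, 4]] = [[−59053, −78736], [59052, 78735]].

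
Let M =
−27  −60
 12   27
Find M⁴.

[[81, 0], [0, 81]]

tr M = 0 and det M = −9, so the characteristic polynomial is λ² − (0)λ + (−9) with roots 3 and −3.
Eigenvectors give P = [[2, 5], [−1, −2]] with P⁻¹ = [[−2, −5], [1, 2]], and M = P·diag(3, −3)·P⁻¹.
Then M⁴ = P·diag(81, 81)·P⁻¹ = [[162, 405], [−81, −162]] · [[−2, −5], [1, 2]] = [[81, 0], [0, 81]].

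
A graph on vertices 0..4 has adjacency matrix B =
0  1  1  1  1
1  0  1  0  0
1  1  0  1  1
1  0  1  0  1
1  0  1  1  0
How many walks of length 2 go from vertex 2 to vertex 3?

The number of length-2 walks from vertex 2 to vertex 3 is entry (2,3) of B², where B is the adjacency matrix.
B² = [[4, 1, 3, 2, 2], [1, 2, 1, 2, 2], [3, 1, 4, 2, 2], [2, 2, 2, 3, 2], [2, 2, 2, 2, 3]]

2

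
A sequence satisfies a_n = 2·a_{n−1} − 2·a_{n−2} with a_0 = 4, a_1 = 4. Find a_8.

64

With companion matrix M = [[2, −2], [1, 0]], [a_n, a_{n−1}]ᵀ = M·[a_{n−1}, a_{n−2}]ᵀ, so [a_8, a_7]ᵀ = M⁷·[a_1, a_0]ᵀ.
M⁷ = [[0, 16], [−8, 16]], giving [a_8, a_7]ᵀ = [[64], [32]].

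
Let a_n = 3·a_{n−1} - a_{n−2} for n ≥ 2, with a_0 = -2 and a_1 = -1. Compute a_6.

With companion matrix M = [[3, -1], [1, 0]], [a_n, a_{n−1}]ᵀ = M·[a_{n−1}, a_{n−2}]ᵀ, so [a_6, a_5]ᵀ = M⁵·[a_1, a_0]ᵀ.
M⁵ = [[144, -55], [55, -21]], giving [a_6, a_5]ᵀ = [[-34], [-13]].

-34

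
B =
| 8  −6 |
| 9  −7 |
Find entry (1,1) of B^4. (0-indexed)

−29

tr B = 1 and det B = −2, so the characteristic polynomial is λ² − (1)λ + (−2) with roots 2 and −1.
Eigenvectors give P = [[1, −2], [1, −3]] with P⁻¹ = [[3, −2], [1, −1]], and B = P·diag(2, −1)·P⁻¹.
Then B^4 = P·diag(16, 1)·P⁻¹ = [[16, −2], [16, −3]] · [[3, −2], [1, −1]] = [[46, −30], [45, −29]].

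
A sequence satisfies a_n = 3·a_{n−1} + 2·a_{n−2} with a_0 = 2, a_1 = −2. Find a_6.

−434

With companion matrix A = [[3, 2], [1, 0]], [a_n, a_{n−1}]ᵀ = A·[a_{n−1}, a_{n−2}]ᵀ, so [a_6, a_5]ᵀ = A^5·[a_1, a_0]ᵀ.
A^5 = [[495, 278], [139, 78]], giving [a_6, a_5]ᵀ = [[−434], [−122]].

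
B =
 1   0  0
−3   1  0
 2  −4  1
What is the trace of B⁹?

B = I + N where N = [[0, 0, 0], [−3, 0, 0], [2, −4, 0]] is strictly lower-triangular, so N³ = 0.
(I + N)⁹ = I + 9·N + 36·N² = [[1, 0, 0], [−27, 1, 0], [450, −36, 1]].

3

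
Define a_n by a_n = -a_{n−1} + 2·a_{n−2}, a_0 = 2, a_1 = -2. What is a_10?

1366

With companion matrix C = [[-1, 2], [1, 0]], [a_n, a_{n−1}]ᵀ = C·[a_{n−1}, a_{n−2}]ᵀ, so [a_10, a_9]ᵀ = C⁹·[a_1, a_0]ᵀ.
C⁹ = [[-341, 342], [171, -170]], giving [a_10, a_9]ᵀ = [[1366], [-682]].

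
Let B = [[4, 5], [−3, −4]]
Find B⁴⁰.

B² = I (check: tr B = 0 and det B = −1), so B⁴⁰ = I since 40 is even.

[[1, 0], [0, 1]]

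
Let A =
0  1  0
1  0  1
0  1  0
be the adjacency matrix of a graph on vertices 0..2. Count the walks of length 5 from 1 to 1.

The number of length-5 walks from vertex 1 to vertex 1 is entry (1,1) of A⁵, where A is the adjacency matrix.
A² = [[1, 0, 1], [0, 2, 0], [1, 0, 1]]
A³ = [[0, 2, 0], [2, 0, 2], [0, 2, 0]]
A⁴ = [[2, 0, 2], [0, 4, 0], [2, 0, 2]]
A⁵ = [[0, 4, 0], [4, 0, 4], [0, 4, 0]]

0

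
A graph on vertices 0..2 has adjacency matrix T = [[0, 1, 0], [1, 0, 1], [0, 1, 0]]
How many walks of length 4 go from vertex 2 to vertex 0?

The number of length-4 walks from vertex 2 to vertex 0 is entry (2,0) of T⁴, where T is the adjacency matrix.
T² = [[1, 0, 1], [0, 2, 0], [1, 0, 1]]
T³ = [[0, 2, 0], [2, 0, 2], [0, 2, 0]]
T⁴ = [[2, 0, 2], [0, 4, 0], [2, 0, 2]]

2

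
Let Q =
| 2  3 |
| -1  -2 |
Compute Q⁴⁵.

[[2, 3], [-1, -2]]

Q² = I (check: tr Q = 0 and det Q = -1), so Q⁴⁵ = Q since 45 is odd.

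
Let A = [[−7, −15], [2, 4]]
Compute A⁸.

tr A = −3 and det A = 2, so the characteristic polynomial is λ² − (−3)λ + (2) with roots −1 and −2.
Eigenvectors give P = [[−5, 3], [2, −1]] with P⁻¹ = [[1, 3], [2, 5]], and A = P·diag(−1, −2)·P⁻¹.
Then A⁸ = P·diag(1, 256)·P⁻¹ = [[−5, 768], [2, −256]] · [[1, 3], [2, 5]] = [[1531, 3825], [−510, −1274]].

[[1531, 3825], [−510, −1274]]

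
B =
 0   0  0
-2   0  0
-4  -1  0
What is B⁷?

B is strictly triangular, hence nilpotent: B³ = 0, so B⁷ = 0.

[[0, 0, 0], [0, 0, 0], [0, 0, 0]]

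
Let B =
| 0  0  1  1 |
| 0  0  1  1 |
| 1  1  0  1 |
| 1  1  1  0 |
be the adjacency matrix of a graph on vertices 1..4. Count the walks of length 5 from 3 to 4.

33

The number of length-5 walks from vertex 3 to vertex 4 is entry (3,4) of B⁵, where B is the adjacency matrix.
B² = [[2, 2, 1, 1], [2, 2, 1, 1], [1, 1, 3, 2], [1, 1, 2, 3]]
B³ = [[2, 2, 5, 5], [2, 2, 5, 5], [5, 5, 4, 5], [5, 5, 5, 4]]
B⁴ = [[10, 10, 9, 9], [10, 10, 9, 9], [9, 9, 15, 14], [9, 9, 14, 15]]
B⁵ = [[18, 18, 29, 29], [18, 18, 29, 29], [29, 29, 32, 33], [29, 29, 33, 32]]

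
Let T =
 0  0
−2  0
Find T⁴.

[[0, 0], [0, 0]]

T is strictly triangular, hence nilpotent: T² = 0, so T⁴ = 0.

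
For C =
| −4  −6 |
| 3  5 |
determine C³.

tr C = 1 and det C = −2, so the characteristic polynomial is λ² − (1)λ + (−2) with roots −1 and 2.
Eigenvectors give P = [[2, −1], [−1, 1]] with P⁻¹ = [[1, 1], [1, 2]], and C = P·diag(−1, 2)·P⁻¹.
Then C³ = P·diag(−1, 8)·P⁻¹ = [[−2, −8], [1, 8]] · [[1, 1], [1, 2]] = [[−10, −18], [9, 17]].

[[−10, −18], [9, 17]]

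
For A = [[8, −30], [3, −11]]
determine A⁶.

[[−566, 1890], [−189, 631]]

tr A = −3 and det A = 2, so the characteristic polynomial is λ² − (−3)λ + (2) with roots −1 and −2.
Eigenvectors give P = [[−10, −3], [−3, −1]] with P⁻¹ = [[−1, 3], [3, −10]], and A = P·diag(−1, −2)·P⁻¹.
Then A⁶ = P·diag(1, 64)·P⁻¹ = [[−10, −192], [−3, −64]] · [[−1, 3], [3, −10]] = [[−566, 1890], [−189, 631]].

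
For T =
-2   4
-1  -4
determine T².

[[0, -24], [6, 12]]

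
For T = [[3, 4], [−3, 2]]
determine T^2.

[[−3, 20], [−15, −8]]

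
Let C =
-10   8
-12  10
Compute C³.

[[-40, 32], [-48, 40]]

tr C = 0 and det C = -4, so the characteristic polynomial is λ² − (0)λ + (-4) with roots 2 and -2.
Eigenvectors give P = [[-2, 1], [-3, 1]] with P⁻¹ = [[1, -1], [3, -2]], and C = P·diag(2, -2)·P⁻¹.
Then C³ = P·diag(8, -8)·P⁻¹ = [[-16, -8], [-24, -8]] · [[1, -1], [3, -2]] = [[-40, 32], [-48, 40]].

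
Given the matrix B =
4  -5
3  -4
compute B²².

[[1, 0], [0, 1]]

B² = I (check: tr B = 0 and det B = -1), so B²² = I since 22 is even.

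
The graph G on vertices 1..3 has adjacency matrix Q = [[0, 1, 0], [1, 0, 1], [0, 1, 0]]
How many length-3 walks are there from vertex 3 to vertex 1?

The number of length-3 walks from vertex 3 to vertex 1 is entry (3,1) of Q^3, where Q is the adjacency matrix.
Q^2 = [[1, 0, 1], [0, 2, 0], [1, 0, 1]]
Q^3 = [[0, 2, 0], [2, 0, 2], [0, 2, 0]]

0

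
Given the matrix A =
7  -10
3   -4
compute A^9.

tr A = 3 and det A = 2, so the characteristic polynomial is λ² − (3)λ + (2) with roots 2 and 1.
Eigenvectors give P = [[-2, -5], [-1, -3]] with P⁻¹ = [[-3, 5], [1, -2]], and A = P·diag(2, 1)·P⁻¹.
Then A^9 = P·diag(512, 1)·P⁻¹ = [[-1024, -5], [-512, -3]] · [[-3, 5], [1, -2]] = [[3067, -5110], [1533, -2554]].

[[3067, -5110], [1533, -2554]]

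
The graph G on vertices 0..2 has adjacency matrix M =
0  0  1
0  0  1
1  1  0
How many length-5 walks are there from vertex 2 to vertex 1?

4

The number of length-5 walks from vertex 2 to vertex 1 is entry (2,1) of M^5, where M is the adjacency matrix.
M^2 = [[1, 1, 0], [1, 1, 0], [0, 0, 2]]
M^3 = [[0, 0, 2], [0, 0, 2], [2, 2, 0]]
M^4 = [[2, 2, 0], [2, 2, 0], [0, 0, 4]]
M^5 = [[0, 0, 4], [0, 0, 4], [4, 4, 0]]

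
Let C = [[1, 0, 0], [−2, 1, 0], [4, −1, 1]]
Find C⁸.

[[1, 0, 0], [−16, 1, 0], [88, −8, 1]]

C = I + N where N = [[0, 0, 0], [−2, 0, 0], [4, −1, 0]] is strictly lower-triangular, so N³ = 0.
(I + N)⁸ = I + 8·N + 28·N² = [[1, 0, 0], [−16, 1, 0], [88, −8, 1]].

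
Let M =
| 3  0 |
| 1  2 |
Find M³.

[[27, 0], [19, 8]]

tr M = 5 and det M = 6, so the characteristic polynomial is λ² − (5)λ + (6) with roots 2 and 3.
Eigenvectors give P = [[0, 1], [-1, 1]] with P⁻¹ = [[1, -1], [1, 0]], and M = P·diag(2, 3)·P⁻¹.
Then M³ = P·diag(8, 27)·P⁻¹ = [[0, 27], [-8, 27]] · [[1, -1], [1, 0]] = [[27, 0], [19, 8]].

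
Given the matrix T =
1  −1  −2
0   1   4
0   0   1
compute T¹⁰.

[[1, −10, −200], [0, 1, 40], [0, 0, 1]]

T = I + N where N = [[0, −1, −2], [0, 0, 4], [0, 0, 0]] is strictly upper-triangular, so N³ = 0.
(I + N)¹⁰ = I + 10·N + 45·N² = [[1, −10, −200], [0, 1, 40], [0, 0, 1]].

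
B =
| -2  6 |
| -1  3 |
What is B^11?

B² = B (a projection; rank 1, trace 1), so B^11 = B.

[[-2, 6], [-1, 3]]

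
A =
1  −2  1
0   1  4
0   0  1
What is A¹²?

A = I + N where N = [[0, −2, 1], [0, 0, 4], [0, 0, 0]] is strictly upper-triangular, so N³ = 0.
(I + N)¹² = I + 12·N + 66·N² = [[1, −24, −516], [0, 1, 48], [0, 0, 1]].

[[1, −24, −516], [0, 1, 48], [0, 0, 1]]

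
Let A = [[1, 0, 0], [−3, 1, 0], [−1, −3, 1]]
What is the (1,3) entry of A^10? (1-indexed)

0

A = I + N where N = [[0, 0, 0], [−3, 0, 0], [−1, −3, 0]] is strictly lower-triangular, so N^3 = 0.
(I + N)^10 = I + 10·N + 45·N^2 = [[1, 0, 0], [−30, 1, 0], [395, −30, 1]].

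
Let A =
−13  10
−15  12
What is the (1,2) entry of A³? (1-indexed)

tr A = −1 and det A = −6, so the characteristic polynomial is λ² − (−1)λ + (−6) with roots 2 and −3.
Eigenvectors give P = [[2, 1], [3, 1]] with P⁻¹ = [[−1, 1], [3, −2]], and A = P·diag(2, −3)·P⁻¹.
Then A³ = P·diag(8, −27)·P⁻¹ = [[16, −27], [24, −27]] · [[−1, 1], [3, −2]] = [[−97, 70], [−105, 78]].

70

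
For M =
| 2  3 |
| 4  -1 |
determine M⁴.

M² = [[16, 3], [4, 13]]
M³ = [[44, 45], [60, -1]]
M⁴ = [[268, 87], [116, 181]]

[[268, 87], [116, 181]]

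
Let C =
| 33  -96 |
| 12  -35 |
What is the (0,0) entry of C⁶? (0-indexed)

-5823

tr C = -2 and det C = -3, so the characteristic polynomial is λ² − (-2)λ + (-3) with roots -3 and 1.
Eigenvectors give P = [[-8, -3], [-3, -1]] with P⁻¹ = [[1, -3], [-3, 8]], and C = P·diag(-3, 1)·P⁻¹.
Then C⁶ = P·diag(729, 1)·P⁻¹ = [[-5832, -3], [-2187, -1]] · [[1, -3], [-3, 8]] = [[-5823, 17472], [-2184, 6553]].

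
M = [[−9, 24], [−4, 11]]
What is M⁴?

tr M = 2 and det M = −3, so the characteristic polynomial is λ² − (2)λ + (−3) with roots 3 and −1.
Eigenvectors give P = [[−2, −3], [−1, −1]] with P⁻¹ = [[1, −3], [−1, 2]], and M = P·diag(3, −1)·P⁻¹.
Then M⁴ = P·diag(81, 1)·P⁻¹ = [[−162, −3], [−81, −1]] · [[1, −3], [−1, 2]] = [[−159, 480], [−80, 241]].

[[−159, 480], [−80, 241]]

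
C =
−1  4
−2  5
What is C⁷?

[[−2185, 4372], [−2186, 4373]]

tr C = 4 and det C = 3, so the characteristic polynomial is λ² − (4)λ + (3) with roots 3 and 1.
Eigenvectors give P = [[1, 2], [1, 1]] with P⁻¹ = [[−1, 2], [1, −1]], and C = P·diag(3, 1)·P⁻¹.
Then C⁷ = P·diag(2187, 1)·P⁻¹ = [[2187, 2], [2187, 1]] · [[−1, 2], [1, −1]] = [[−2185, 4372], [−2186, 4373]].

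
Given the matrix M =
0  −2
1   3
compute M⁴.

tr M = 3 and det M = 2, so the characteristic polynomial is λ² − (3)λ + (2) with roots 2 and 1.
Eigenvectors give P = [[−1, 2], [1, −1]] with P⁻¹ = [[1, 2], [1, 1]], and M = P·diag(2, 1)·P⁻¹.
Then M⁴ = P·diag(16, 1)·P⁻¹ = [[−16, 2], [16, −1]] · [[1, 2], [1, 1]] = [[−14, −30], [15, 31]].

[[−14, −30], [15, 31]]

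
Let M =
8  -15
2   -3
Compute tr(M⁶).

793

tr M = 5 and det M = 6, so the characteristic polynomial is λ² − (5)λ + (6) with roots 2 and 3.
Eigenvectors give P = [[-5, 3], [-2, 1]] with P⁻¹ = [[1, -3], [2, -5]], and M = P·diag(2, 3)·P⁻¹.
Then M⁶ = P·diag(64, 729)·P⁻¹ = [[-320, 2187], [-128, 729]] · [[1, -3], [2, -5]] = [[4054, -9975], [1330, -3261]].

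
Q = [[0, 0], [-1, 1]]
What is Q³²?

Q² = Q (a projection; rank 1, trace 1), so Q³² = Q.

[[0, 0], [-1, 1]]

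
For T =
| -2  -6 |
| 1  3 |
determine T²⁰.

[[-2, -6], [1, 3]]

T² = T (a projection; rank 1, trace 1), so T²⁰ = T.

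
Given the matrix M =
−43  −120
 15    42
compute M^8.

[[57001, 151320], [−18915, −50184]]

tr M = −1 and det M = −6, so the characteristic polynomial is λ² − (−1)λ + (−6) with roots 2 and −3.
Eigenvectors give P = [[−8, −3], [3, 1]] with P⁻¹ = [[1, 3], [−3, −8]], and M = P·diag(2, −3)·P⁻¹.
Then M^8 = P·diag(256, 6561)·P⁻¹ = [[−2048, −19683], [768, 6561]] · [[1, 3], [−3, −8]] = [[57001, 151320], [−18915, −50184]].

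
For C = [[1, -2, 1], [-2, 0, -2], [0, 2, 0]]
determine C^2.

[[5, 0, 5], [-2, 0, -2], [-4, 0, -4]]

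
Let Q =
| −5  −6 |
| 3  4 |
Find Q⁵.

[[−65, −66], [33, 34]]

tr Q = −1 and det Q = −2, so the characteristic polynomial is λ² − (−1)λ + (−2) with roots 1 and −2.
Eigenvectors give P = [[−1, 2], [1, −1]] with P⁻¹ = [[1, 2], [1, 1]], and Q = P·diag(1, −2)·P⁻¹.
Then Q⁵ = P·diag(1, −32)·P⁻¹ = [[−1, −64], [1, 32]] · [[1, 2], [1, 1]] = [[−65, −66], [33, 34]].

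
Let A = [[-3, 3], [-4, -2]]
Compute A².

[[-3, -15], [20, -8]]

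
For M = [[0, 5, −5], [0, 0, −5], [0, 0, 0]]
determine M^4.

[[0, 0, 0], [0, 0, 0], [0, 0, 0]]

M is strictly triangular, hence nilpotent: M^3 = 0, so M^4 = 0.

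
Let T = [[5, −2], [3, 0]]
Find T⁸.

tr T = 5 and det T = 6, so the characteristic polynomial is λ² − (5)λ + (6) with roots 2 and 3.
Eigenvectors give P = [[2, 1], [3, 1]] with P⁻¹ = [[−1, 1], [3, −2]], and T = P·diag(2, 3)·P⁻¹.
Then T⁸ = P·diag(256, 6561)·P⁻¹ = [[512, 6561], [768, 6561]] · [[−1, 1], [3, −2]] = [[19171, −12610], [18915, −12354]].

[[19171, −12610], [18915, −12354]]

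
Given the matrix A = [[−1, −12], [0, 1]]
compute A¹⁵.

A² = I (check: tr A = 0 and det A = −1), so A¹⁵ = A since 15 is odd.

[[−1, −12], [0, 1]]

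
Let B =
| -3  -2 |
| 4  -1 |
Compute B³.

B² = [[1, 8], [-16, -7]]
B³ = [[29, -10], [20, 39]]

[[29, -10], [20, 39]]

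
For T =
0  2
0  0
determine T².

[[0, 0], [0, 0]]

T is strictly triangular, hence nilpotent: T² = 0, so T² = 0.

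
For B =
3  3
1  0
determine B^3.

[[45, 36], [12, 9]]

B^2 = [[12, 9], [3, 3]]
B^3 = [[45, 36], [12, 9]]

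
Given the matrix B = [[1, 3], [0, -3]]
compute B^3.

B^2 = [[1, -6], [0, 9]]
B^3 = [[1, 21], [0, -27]]

[[1, 21], [0, -27]]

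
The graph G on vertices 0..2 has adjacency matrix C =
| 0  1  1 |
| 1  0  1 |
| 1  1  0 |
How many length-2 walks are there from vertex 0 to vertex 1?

The number of length-2 walks from vertex 0 to vertex 1 is entry (0,1) of C², where C is the adjacency matrix.
C² = [[2, 1, 1], [1, 2, 1], [1, 1, 2]]

1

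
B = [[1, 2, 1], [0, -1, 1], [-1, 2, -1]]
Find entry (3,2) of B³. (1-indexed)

B² = [[0, 2, 2], [-1, 3, -2], [0, -6, 2]]
B³ = [[-2, 2, 0], [1, -9, 4], [-2, 10, -8]]

10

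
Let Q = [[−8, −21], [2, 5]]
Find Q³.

tr Q = −3 and det Q = 2, so the characteristic polynomial is λ² − (−3)λ + (2) with roots −1 and −2.
Eigenvectors give P = [[−3, 7], [1, −2]] with P⁻¹ = [[2, 7], [1, 3]], and Q = P·diag(−1, −2)·P⁻¹.
Then Q³ = P·diag(−1, −8)·P⁻¹ = [[3, −56], [−1, 16]] · [[2, 7], [1, 3]] = [[−50, −147], [14, 41]].

[[−50, −147], [14, 41]]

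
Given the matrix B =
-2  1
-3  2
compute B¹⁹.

[[-2, 1], [-3, 2]]

B² = I (check: tr B = 0 and det B = -1), so B¹⁹ = B since 19 is odd.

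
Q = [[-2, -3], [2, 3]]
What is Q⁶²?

Q² = Q (a projection; rank 1, trace 1), so Q⁶² = Q.

[[-2, -3], [2, 3]]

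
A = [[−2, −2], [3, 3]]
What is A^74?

[[−2, −2], [3, 3]]

A² = A (a projection; rank 1, trace 1), so A^74 = A.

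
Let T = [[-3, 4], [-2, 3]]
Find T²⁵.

[[-3, 4], [-2, 3]]

T² = I (check: tr T = 0 and det T = -1), so T²⁵ = T since 25 is odd.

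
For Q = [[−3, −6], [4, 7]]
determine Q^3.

[[−51, −78], [52, 79]]

tr Q = 4 and det Q = 3, so the characteristic polynomial is λ² − (4)λ + (3) with roots 3 and 1.
Eigenvectors give P = [[−1, 3], [1, −2]] with P⁻¹ = [[2, 3], [1, 1]], and Q = P·diag(3, 1)·P⁻¹.
Then Q^3 = P·diag(27, 1)·P⁻¹ = [[−27, 3], [27, −2]] · [[2, 3], [1, 1]] = [[−51, −78], [52, 79]].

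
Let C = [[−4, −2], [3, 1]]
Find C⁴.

tr C = −3 and det C = 2, so the characteristic polynomial is λ² − (−3)λ + (2) with roots −1 and −2.
Eigenvectors give P = [[2, −1], [−3, 1]] with P⁻¹ = [[−1, −1], [−3, −2]], and C = P·diag(−1, −2)·P⁻¹.
Then C⁴ = P·diag(1, 16)·P⁻¹ = [[2, −16], [−3, 16]] · [[−1, −1], [−3, −2]] = [[46, 30], [−45, −29]].

[[46, 30], [−45, −29]]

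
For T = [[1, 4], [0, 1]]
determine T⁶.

T = I + N where N = [[0, 4], [0, 0]] is strictly upper-triangular, so N² = 0.
(I + N)⁶ = I + 6·N = [[1, 24], [0, 1]].

[[1, 24], [0, 1]]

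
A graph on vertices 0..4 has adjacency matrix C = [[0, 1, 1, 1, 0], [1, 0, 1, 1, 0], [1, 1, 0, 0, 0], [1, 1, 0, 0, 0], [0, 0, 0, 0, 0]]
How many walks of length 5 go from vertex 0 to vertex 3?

29

The number of length-5 walks from vertex 0 to vertex 3 is entry (0,3) of C^5, where C is the adjacency matrix.
C^2 = [[3, 2, 1, 1, 0], [2, 3, 1, 1, 0], [1, 1, 2, 2, 0], [1, 1, 2, 2, 0], [0, 0, 0, 0, 0]]
C^3 = [[4, 5, 5, 5, 0], [5, 4, 5, 5, 0], [5, 5, 2, 2, 0], [5, 5, 2, 2, 0], [0, 0, 0, 0, 0]]
C^4 = [[15, 14, 9, 9, 0], [14, 15, 9, 9, 0], [9, 9, 10, 10, 0], [9, 9, 10, 10, 0], [0, 0, 0, 0, 0]]
C^5 = [[32, 33, 29, 29, 0], [33, 32, 29, 29, 0], [29, 29, 18, 18, 0], [29, 29, 18, 18, 0], [0, 0, 0, 0, 0]]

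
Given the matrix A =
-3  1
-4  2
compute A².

[[5, -1], [4, 0]]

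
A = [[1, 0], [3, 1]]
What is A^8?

A = I + N where N = [[0, 0], [3, 0]] is strictly lower-triangular, so N^2 = 0.
(I + N)^8 = I + 8·N = [[1, 0], [24, 1]].

[[1, 0], [24, 1]]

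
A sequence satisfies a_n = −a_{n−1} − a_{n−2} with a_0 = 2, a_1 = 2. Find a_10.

With companion matrix Q = [[−1, −1], [1, 0]], [a_n, a_{n−1}]ᵀ = Q·[a_{n−1}, a_{n−2}]ᵀ, so [a_10, a_9]ᵀ = Q⁹·[a_1, a_0]ᵀ.
Q⁹ = [[1, 0], [0, 1]], giving [a_10, a_9]ᵀ = [[2], [2]].

2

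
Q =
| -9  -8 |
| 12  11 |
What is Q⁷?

[[-4377, -4376], [6564, 6563]]

tr Q = 2 and det Q = -3, so the characteristic polynomial is λ² − (2)λ + (-3) with roots -1 and 3.
Eigenvectors give P = [[1, -2], [-1, 3]] with P⁻¹ = [[3, 2], [1, 1]], and Q = P·diag(-1, 3)·P⁻¹.
Then Q⁷ = P·diag(-1, 2187)·P⁻¹ = [[-1, -4374], [1, 6561]] · [[3, 2], [1, 1]] = [[-4377, -4376], [6564, 6563]].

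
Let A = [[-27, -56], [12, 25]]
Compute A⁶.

[[5097, 10192], [-2184, -4367]]

tr A = -2 and det A = -3, so the characteristic polynomial is λ² − (-2)λ + (-3) with roots 1 and -3.
Eigenvectors give P = [[-2, -7], [1, 3]] with P⁻¹ = [[3, 7], [-1, -2]], and A = P·diag(1, -3)·P⁻¹.
Then A⁶ = P·diag(1, 729)·P⁻¹ = [[-2, -5103], [1, 2187]] · [[3, 7], [-1, -2]] = [[5097, 10192], [-2184, -4367]].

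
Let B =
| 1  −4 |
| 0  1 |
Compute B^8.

[[1, −32], [0, 1]]

B = I + N where N = [[0, −4], [0, 0]] is strictly upper-triangular, so N^2 = 0.
(I + N)^8 = I + 8·N = [[1, −32], [0, 1]].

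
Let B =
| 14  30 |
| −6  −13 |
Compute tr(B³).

tr B = 1 and det B = −2, so the characteristic polynomial is λ² − (1)λ + (−2) with roots −1 and 2.
Eigenvectors give P = [[2, −5], [−1, 2]] with P⁻¹ = [[−2, −5], [−1, −2]], and B = P·diag(−1, 2)·P⁻¹.
Then B³ = P·diag(−1, 8)·P⁻¹ = [[−2, −40], [1, 16]] · [[−2, −5], [−1, −2]] = [[44, 90], [−18, −37]].

7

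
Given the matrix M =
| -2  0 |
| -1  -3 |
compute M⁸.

[[256, 0], [6305, 6561]]

tr M = -5 and det M = 6, so the characteristic polynomial is λ² − (-5)λ + (6) with roots -3 and -2.
Eigenvectors give P = [[0, -1], [-1, 1]] with P⁻¹ = [[-1, -1], [-1, 0]], and M = P·diag(-3, -2)·P⁻¹.
Then M⁸ = P·diag(6561, 256)·P⁻¹ = [[0, -256], [-6561, 256]] · [[-1, -1], [-1, 0]] = [[256, 0], [6305, 6561]].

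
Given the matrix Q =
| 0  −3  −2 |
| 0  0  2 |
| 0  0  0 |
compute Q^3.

[[0, 0, 0], [0, 0, 0], [0, 0, 0]]

Q is strictly triangular, hence nilpotent: Q^3 = 0, so Q^3 = 0.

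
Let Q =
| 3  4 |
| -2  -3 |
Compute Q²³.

Q² = I (check: tr Q = 0 and det Q = -1), so Q²³ = Q since 23 is odd.

[[3, 4], [-2, -3]]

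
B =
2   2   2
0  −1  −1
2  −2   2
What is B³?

B² = [[8, −2, 6], [−2, 3, −1], [8, 2, 10]]
B³ = [[28, 6, 30], [−6, −5, −9], [36, −6, 34]]

[[28, 6, 30], [−6, −5, −9], [36, −6, 34]]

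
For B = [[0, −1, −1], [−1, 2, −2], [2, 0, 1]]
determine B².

[[−1, −2, 1], [−6, 5, −5], [2, −2, −1]]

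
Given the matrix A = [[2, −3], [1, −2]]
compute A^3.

A² = I (check: tr A = 0 and det A = −1), so A^3 = A since 3 is odd.

[[2, −3], [1, −2]]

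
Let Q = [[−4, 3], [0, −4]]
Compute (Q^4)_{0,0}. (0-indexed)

256

Q^2 = [[16, −24], [0, 16]]
Q^3 = [[−64, 144], [0, −64]]
Q^4 = [[256, −768], [0, 256]]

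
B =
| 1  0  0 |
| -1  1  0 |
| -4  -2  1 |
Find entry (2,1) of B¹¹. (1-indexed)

B = I + N where N = [[0, 0, 0], [-1, 0, 0], [-4, -2, 0]] is strictly lower-triangular, so N³ = 0.
(I + N)¹¹ = I + 11·N + 55·N² = [[1, 0, 0], [-11, 1, 0], [66, -22, 1]].

-11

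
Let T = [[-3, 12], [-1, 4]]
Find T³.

T² = T (a projection; rank 1, trace 1), so T³ = T.

[[-3, 12], [-1, 4]]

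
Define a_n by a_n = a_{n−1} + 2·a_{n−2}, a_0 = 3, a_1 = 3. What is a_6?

129

With companion matrix B = [[1, 2], [1, 0]], [a_n, a_{n−1}]ᵀ = B·[a_{n−1}, a_{n−2}]ᵀ, so [a_6, a_5]ᵀ = B⁵·[a_1, a_0]ᵀ.
B⁵ = [[21, 22], [11, 10]], giving [a_6, a_5]ᵀ = [[129], [63]].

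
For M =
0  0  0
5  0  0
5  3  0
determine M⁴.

[[0, 0, 0], [0, 0, 0], [0, 0, 0]]

M is strictly triangular, hence nilpotent: M³ = 0, so M⁴ = 0.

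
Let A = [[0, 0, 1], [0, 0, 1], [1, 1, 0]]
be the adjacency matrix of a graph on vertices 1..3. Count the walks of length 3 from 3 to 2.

The number of length-3 walks from vertex 3 to vertex 2 is entry (3,2) of A³, where A is the adjacency matrix.
A² = [[1, 1, 0], [1, 1, 0], [0, 0, 2]]
A³ = [[0, 0, 2], [0, 0, 2], [2, 2, 0]]

2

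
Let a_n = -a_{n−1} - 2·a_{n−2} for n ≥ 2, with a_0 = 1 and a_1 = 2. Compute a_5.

With companion matrix C = [[-1, -2], [1, 0]], [a_n, a_{n−1}]ᵀ = C·[a_{n−1}, a_{n−2}]ᵀ, so [a_5, a_4]ᵀ = C^4·[a_1, a_0]ᵀ.
C^4 = [[-1, -6], [3, 2]], giving [a_5, a_4]ᵀ = [[-8], [8]].

-8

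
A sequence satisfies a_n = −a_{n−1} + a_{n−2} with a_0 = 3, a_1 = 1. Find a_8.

18

With companion matrix C = [[−1, 1], [1, 0]], [a_n, a_{n−1}]ᵀ = C·[a_{n−1}, a_{n−2}]ᵀ, so [a_8, a_7]ᵀ = C⁷·[a_1, a_0]ᵀ.
C⁷ = [[−21, 13], [13, −8]], giving [a_8, a_7]ᵀ = [[18], [−11]].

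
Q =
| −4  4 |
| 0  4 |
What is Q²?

[[16, 0], [0, 16]]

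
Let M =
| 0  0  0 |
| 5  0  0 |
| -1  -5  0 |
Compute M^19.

M is strictly triangular, hence nilpotent: M^3 = 0, so M^19 = 0.

[[0, 0, 0], [0, 0, 0], [0, 0, 0]]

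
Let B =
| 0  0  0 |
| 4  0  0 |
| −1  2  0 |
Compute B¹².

B is strictly triangular, hence nilpotent: B³ = 0, so B¹² = 0.

[[0, 0, 0], [0, 0, 0], [0, 0, 0]]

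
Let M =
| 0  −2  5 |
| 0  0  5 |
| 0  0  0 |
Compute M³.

M is strictly triangular, hence nilpotent: M³ = 0, so M³ = 0.

[[0, 0, 0], [0, 0, 0], [0, 0, 0]]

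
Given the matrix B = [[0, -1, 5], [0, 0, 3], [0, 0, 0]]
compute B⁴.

B is strictly triangular, hence nilpotent: B³ = 0, so B⁴ = 0.

[[0, 0, 0], [0, 0, 0], [0, 0, 0]]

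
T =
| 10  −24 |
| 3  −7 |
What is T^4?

tr T = 3 and det T = 2, so the characteristic polynomial is λ² − (3)λ + (2) with roots 1 and 2.
Eigenvectors give P = [[−8, −3], [−3, −1]] with P⁻¹ = [[1, −3], [−3, 8]], and T = P·diag(1, 2)·P⁻¹.
Then T^4 = P·diag(1, 16)·P⁻¹ = [[−8, −48], [−3, −16]] · [[1, −3], [−3, 8]] = [[136, −360], [45, −119]].

[[136, −360], [45, −119]]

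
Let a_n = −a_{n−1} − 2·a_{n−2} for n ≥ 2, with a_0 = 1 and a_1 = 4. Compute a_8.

With companion matrix C = [[−1, −2], [1, 0]], [a_n, a_{n−1}]ᵀ = C·[a_{n−1}, a_{n−2}]ᵀ, so [a_8, a_7]ᵀ = C⁷·[a_1, a_0]ᵀ.
C⁷ = [[3, −14], [7, 10]], giving [a_8, a_7]ᵀ = [[−2], [38]].

−2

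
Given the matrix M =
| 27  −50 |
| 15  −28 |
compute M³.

tr M = −1 and det M = −6, so the characteristic polynomial is λ² − (−1)λ + (−6) with roots −3 and 2.
Eigenvectors give P = [[−5, 2], [−3, 1]] with P⁻¹ = [[1, −2], [3, −5]], and M = P·diag(−3, 2)·P⁻¹.
Then M³ = P·diag(−27, 8)·P⁻¹ = [[135, 16], [81, 8]] · [[1, −2], [3, −5]] = [[183, −350], [105, −202]].

[[183, −350], [105, −202]]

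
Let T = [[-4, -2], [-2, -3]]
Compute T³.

[[-108, -82], [-82, -67]]

T² = [[20, 14], [14, 13]]
T³ = [[-108, -82], [-82, -67]]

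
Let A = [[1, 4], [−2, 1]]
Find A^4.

A^2 = [[−7, 8], [−4, −7]]
A^3 = [[−23, −20], [10, −23]]
A^4 = [[17, −112], [56, 17]]

[[17, −112], [56, 17]]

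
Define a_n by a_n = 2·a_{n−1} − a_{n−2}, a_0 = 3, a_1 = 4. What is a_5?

With companion matrix M = [[2, −1], [1, 0]], [a_n, a_{n−1}]ᵀ = M·[a_{n−1}, a_{n−2}]ᵀ, so [a_5, a_4]ᵀ = M⁴·[a_1, a_0]ᵀ.
M⁴ = [[5, −4], [4, −3]], giving [a_5, a_4]ᵀ = [[8], [7]].

8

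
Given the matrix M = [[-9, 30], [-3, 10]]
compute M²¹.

[[-9, 30], [-3, 10]]

M² = M (a projection; rank 1, trace 1), so M²¹ = M.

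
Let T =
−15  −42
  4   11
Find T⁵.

tr T = −4 and det T = 3, so the characteristic polynomial is λ² − (−4)λ + (3) with roots −3 and −1.
Eigenvectors give P = [[7, −3], [−2, 1]] with P⁻¹ = [[1, 3], [2, 7]], and T = P·diag(−3, −1)·P⁻¹.
Then T⁵ = P·diag(−243, −1)·P⁻¹ = [[−1701, 3], [486, −1]] · [[1, 3], [2, 7]] = [[−1695, −5082], [484, 1451]].

[[−1695, −5082], [484, 1451]]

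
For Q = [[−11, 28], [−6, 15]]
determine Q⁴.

[[−479, 1120], [−240, 561]]

tr Q = 4 and det Q = 3, so the characteristic polynomial is λ² − (4)λ + (3) with roots 3 and 1.
Eigenvectors give P = [[2, 7], [1, 3]] with P⁻¹ = [[−3, 7], [1, −2]], and Q = P·diag(3, 1)·P⁻¹.
Then Q⁴ = P·diag(81, 1)·P⁻¹ = [[162, 7], [81, 3]] · [[−3, 7], [1, −2]] = [[−479, 1120], [−240, 561]].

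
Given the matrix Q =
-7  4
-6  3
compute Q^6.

[[2185, -1456], [2184, -1455]]

tr Q = -4 and det Q = 3, so the characteristic polynomial is λ² − (-4)λ + (3) with roots -3 and -1.
Eigenvectors give P = [[1, -2], [1, -3]] with P⁻¹ = [[3, -2], [1, -1]], and Q = P·diag(-3, -1)·P⁻¹.
Then Q^6 = P·diag(729, 1)·P⁻¹ = [[729, -2], [729, -3]] · [[3, -2], [1, -1]] = [[2185, -1456], [2184, -1455]].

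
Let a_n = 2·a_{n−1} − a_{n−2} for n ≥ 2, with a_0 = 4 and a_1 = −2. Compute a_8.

With companion matrix C = [[2, −1], [1, 0]], [a_n, a_{n−1}]ᵀ = C·[a_{n−1}, a_{n−2}]ᵀ, so [a_8, a_7]ᵀ = C⁷·[a_1, a_0]ᵀ.
C⁷ = [[8, −7], [7, −6]], giving [a_8, a_7]ᵀ = [[−44], [−38]].

−44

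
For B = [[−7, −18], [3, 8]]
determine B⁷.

[[−259, −774], [129, 386]]

tr B = 1 and det B = −2, so the characteristic polynomial is λ² − (1)λ + (−2) with roots −1 and 2.
Eigenvectors give P = [[−3, 2], [1, −1]] with P⁻¹ = [[−1, −2], [−1, −3]], and B = P·diag(−1, 2)·P⁻¹.
Then B⁷ = P·diag(−1, 128)·P⁻¹ = [[3, 256], [−1, −128]] · [[−1, −2], [−1, −3]] = [[−259, −774], [129, 386]].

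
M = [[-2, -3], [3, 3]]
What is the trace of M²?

-5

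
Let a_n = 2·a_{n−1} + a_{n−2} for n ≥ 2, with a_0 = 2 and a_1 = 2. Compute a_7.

478

With companion matrix T = [[2, 1], [1, 0]], [a_n, a_{n−1}]ᵀ = T·[a_{n−1}, a_{n−2}]ᵀ, so [a_7, a_6]ᵀ = T⁶·[a_1, a_0]ᵀ.
T⁶ = [[169, 70], [70, 29]], giving [a_7, a_6]ᵀ = [[478], [198]].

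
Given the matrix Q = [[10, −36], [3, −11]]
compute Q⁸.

tr Q = −1 and det Q = −2, so the characteristic polynomial is λ² − (−1)λ + (−2) with roots −2 and 1.
Eigenvectors give P = [[−3, −4], [−1, −1]] with P⁻¹ = [[1, −4], [−1, 3]], and Q = P·diag(−2, 1)·P⁻¹.
Then Q⁸ = P·diag(256, 1)·P⁻¹ = [[−768, −4], [−256, −1]] · [[1, −4], [−1, 3]] = [[−764, 3060], [−255, 1021]].

[[−764, 3060], [−255, 1021]]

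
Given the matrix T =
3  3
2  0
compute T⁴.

T² = [[15, 9], [6, 6]]
T³ = [[63, 45], [30, 18]]
T⁴ = [[279, 189], [126, 90]]

[[279, 189], [126, 90]]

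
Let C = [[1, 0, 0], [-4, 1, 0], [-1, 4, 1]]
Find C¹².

[[1, 0, 0], [-48, 1, 0], [-1068, 48, 1]]

C = I + N where N = [[0, 0, 0], [-4, 0, 0], [-1, 4, 0]] is strictly lower-triangular, so N³ = 0.
(I + N)¹² = I + 12·N + 66·N² = [[1, 0, 0], [-48, 1, 0], [-1068, 48, 1]].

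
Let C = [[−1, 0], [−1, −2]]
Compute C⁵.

tr C = −3 and det C = 2, so the characteristic polynomial is λ² − (−3)λ + (2) with roots −1 and −2.
Eigenvectors give P = [[−1, 0], [1, 1]] with P⁻¹ = [[−1, 0], [1, 1]], and C = P·diag(−1, −2)·P⁻¹.
Then C⁵ = P·diag(−1, −32)·P⁻¹ = [[1, 0], [−1, −32]] · [[−1, 0], [1, 1]] = [[−1, 0], [−31, −32]].

[[−1, 0], [−31, −32]]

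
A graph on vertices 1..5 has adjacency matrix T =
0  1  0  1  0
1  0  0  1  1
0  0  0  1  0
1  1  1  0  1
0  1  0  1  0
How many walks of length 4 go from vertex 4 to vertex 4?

22

The number of length-4 walks from vertex 4 to vertex 4 is entry (4,4) of T⁴, where T is the adjacency matrix.
T² = [[2, 1, 1, 1, 2], [1, 3, 1, 2, 1], [1, 1, 1, 0, 1], [1, 2, 0, 4, 1], [2, 1, 1, 1, 2]]
T³ = [[2, 5, 1, 6, 2], [5, 4, 2, 6, 5], [1, 2, 0, 4, 1], [6, 6, 4, 4, 6], [2, 5, 1, 6, 2]]
T⁴ = [[11, 10, 6, 10, 11], [10, 16, 6, 16, 10], [6, 6, 4, 4, 6], [10, 16, 4, 22, 10], [11, 10, 6, 10, 11]]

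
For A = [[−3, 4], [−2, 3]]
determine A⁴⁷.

A² = I (check: tr A = 0 and det A = −1), so A⁴⁷ = A since 47 is odd.

[[−3, 4], [−2, 3]]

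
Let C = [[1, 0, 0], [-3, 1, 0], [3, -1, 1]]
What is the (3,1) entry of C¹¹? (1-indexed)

C = I + N where N = [[0, 0, 0], [-3, 0, 0], [3, -1, 0]] is strictly lower-triangular, so N³ = 0.
(I + N)¹¹ = I + 11·N + 55·N² = [[1, 0, 0], [-33, 1, 0], [198, -11, 1]].

198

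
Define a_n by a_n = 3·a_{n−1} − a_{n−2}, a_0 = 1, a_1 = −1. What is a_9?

−3571

With companion matrix B = [[3, −1], [1, 0]], [a_n, a_{n−1}]ᵀ = B·[a_{n−1}, a_{n−2}]ᵀ, so [a_9, a_8]ᵀ = B^8·[a_1, a_0]ᵀ.
B^8 = [[2584, −987], [987, −377]], giving [a_9, a_8]ᵀ = [[−3571], [−1364]].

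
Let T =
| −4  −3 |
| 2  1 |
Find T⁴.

tr T = −3 and det T = 2, so the characteristic polynomial is λ² − (−3)λ + (2) with roots −2 and −1.
Eigenvectors give P = [[3, −1], [−2, 1]] with P⁻¹ = [[1, 1], [2, 3]], and T = P·diag(−2, −1)·P⁻¹.
Then T⁴ = P·diag(16, 1)·P⁻¹ = [[48, −1], [−32, 1]] · [[1, 1], [2, 3]] = [[46, 45], [−30, −29]].

[[46, 45], [−30, −29]]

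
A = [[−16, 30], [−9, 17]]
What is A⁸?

[[−1274, 2550], [−765, 1531]]

tr A = 1 and det A = −2, so the characteristic polynomial is λ² − (1)λ + (−2) with roots 2 and −1.
Eigenvectors give P = [[−5, 2], [−3, 1]] with P⁻¹ = [[1, −2], [3, −5]], and A = P·diag(2, −1)·P⁻¹.
Then A⁸ = P·diag(256, 1)·P⁻¹ = [[−1280, 2], [−768, 1]] · [[1, −2], [3, −5]] = [[−1274, 2550], [−765, 1531]].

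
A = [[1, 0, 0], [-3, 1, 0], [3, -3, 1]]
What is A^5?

[[1, 0, 0], [-15, 1, 0], [105, -15, 1]]

A = I + N where N = [[0, 0, 0], [-3, 0, 0], [3, -3, 0]] is strictly lower-triangular, so N^3 = 0.
(I + N)^5 = I + 5·N + 10·N^2 = [[1, 0, 0], [-15, 1, 0], [105, -15, 1]].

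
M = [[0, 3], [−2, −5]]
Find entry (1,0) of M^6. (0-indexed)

tr M = −5 and det M = 6, so the characteristic polynomial is λ² − (−5)λ + (6) with roots −3 and −2.
Eigenvectors give P = [[−1, 3], [1, −2]] with P⁻¹ = [[2, 3], [1, 1]], and M = P·diag(−3, −2)·P⁻¹.
Then M^6 = P·diag(729, 64)·P⁻¹ = [[−729, 192], [729, −128]] · [[2, 3], [1, 1]] = [[−1266, −1995], [1330, 2059]].

1330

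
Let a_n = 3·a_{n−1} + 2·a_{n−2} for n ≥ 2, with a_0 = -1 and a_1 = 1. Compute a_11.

With companion matrix T = [[3, 2], [1, 0]], [a_n, a_{n−1}]ᵀ = T·[a_{n−1}, a_{n−2}]ᵀ, so [a_11, a_10]ᵀ = T¹⁰·[a_1, a_0]ᵀ.
T¹⁰ = [[283667, 159294], [79647, 44726]], giving [a_11, a_10]ᵀ = [[124373], [34921]].

124373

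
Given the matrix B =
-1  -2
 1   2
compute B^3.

[[-1, -2], [1, 2]]

B² = B (a projection; rank 1, trace 1), so B^3 = B.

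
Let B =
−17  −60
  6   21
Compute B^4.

[[−719, −2400], [240, 801]]

tr B = 4 and det B = 3, so the characteristic polynomial is λ² − (4)λ + (3) with roots 3 and 1.
Eigenvectors give P = [[−3, 10], [1, −3]] with P⁻¹ = [[3, 10], [1, 3]], and B = P·diag(3, 1)·P⁻¹.
Then B^4 = P·diag(81, 1)·P⁻¹ = [[−243, 10], [81, −3]] · [[3, 10], [1, 3]] = [[−719, −2400], [240, 801]].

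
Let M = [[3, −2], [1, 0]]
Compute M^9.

[[1023, −1022], [511, −510]]

tr M = 3 and det M = 2, so the characteristic polynomial is λ² − (3)λ + (2) with roots 2 and 1.
Eigenvectors give P = [[−2, 1], [−1, 1]] with P⁻¹ = [[−1, 1], [−1, 2]], and M = P·diag(2, 1)·P⁻¹.
Then M^9 = P·diag(512, 1)·P⁻¹ = [[−1024, 1], [−512, 1]] · [[−1, 1], [−1, 2]] = [[1023, −1022], [511, −510]].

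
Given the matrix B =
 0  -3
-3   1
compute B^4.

B^2 = [[9, -3], [-3, 10]]
B^3 = [[9, -30], [-30, 19]]
B^4 = [[90, -57], [-57, 109]]

[[90, -57], [-57, 109]]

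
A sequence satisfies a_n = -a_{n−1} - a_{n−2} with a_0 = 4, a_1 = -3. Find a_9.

4

With companion matrix B = [[-1, -1], [1, 0]], [a_n, a_{n−1}]ᵀ = B·[a_{n−1}, a_{n−2}]ᵀ, so [a_9, a_8]ᵀ = B⁸·[a_1, a_0]ᵀ.
B⁸ = [[0, 1], [-1, -1]], giving [a_9, a_8]ᵀ = [[4], [-1]].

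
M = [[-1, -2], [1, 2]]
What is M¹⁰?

[[-1, -2], [1, 2]]

M² = M (a projection; rank 1, trace 1), so M¹⁰ = M.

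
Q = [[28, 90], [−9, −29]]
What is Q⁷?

[[1162, 3870], [−387, −1289]]

tr Q = −1 and det Q = −2, so the characteristic polynomial is λ² − (−1)λ + (−2) with roots −2 and 1.
Eigenvectors give P = [[3, −10], [−1, 3]] with P⁻¹ = [[−3, −10], [−1, −3]], and Q = P·diag(−2, 1)·P⁻¹.
Then Q⁷ = P·diag(−128, 1)·P⁻¹ = [[−384, −10], [128, 3]] · [[−3, −10], [−1, −3]] = [[1162, 3870], [−387, −1289]].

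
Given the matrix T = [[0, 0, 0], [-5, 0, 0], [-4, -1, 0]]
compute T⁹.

[[0, 0, 0], [0, 0, 0], [0, 0, 0]]

T is strictly triangular, hence nilpotent: T³ = 0, so T⁹ = 0.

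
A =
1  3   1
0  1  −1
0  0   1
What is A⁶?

[[1, 18, −39], [0, 1, −6], [0, 0, 1]]

A = I + N where N = [[0, 3, 1], [0, 0, −1], [0, 0, 0]] is strictly upper-triangular, so N³ = 0.
(I + N)⁶ = I + 6·N + 15·N² = [[1, 18, −39], [0, 1, −6], [0, 0, 1]].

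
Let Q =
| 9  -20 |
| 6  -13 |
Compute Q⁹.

tr Q = -4 and det Q = 3, so the characteristic polynomial is λ² − (-4)λ + (3) with roots -1 and -3.
Eigenvectors give P = [[2, 5], [1, 3]] with P⁻¹ = [[3, -5], [-1, 2]], and Q = P·diag(-1, -3)·P⁻¹.
Then Q⁹ = P·diag(-1, -19683)·P⁻¹ = [[-2, -98415], [-1, -59049]] · [[3, -5], [-1, 2]] = [[98409, -196820], [59046, -118093]].

[[98409, -196820], [59046, -118093]]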